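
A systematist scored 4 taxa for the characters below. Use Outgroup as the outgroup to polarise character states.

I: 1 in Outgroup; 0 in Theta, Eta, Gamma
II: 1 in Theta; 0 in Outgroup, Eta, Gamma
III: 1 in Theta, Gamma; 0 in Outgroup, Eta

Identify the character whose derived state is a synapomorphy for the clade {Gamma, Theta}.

III

Character polarity is set by the outgroup: the derived state is whichever differs from the outgroup's state, so for I the derived state is '0', and for the remaining characters it is '1'.
All ingroup taxa share the derived state '0' for I; it defines the ingroup but does not resolve relationships within it.
II (derived state '1') is unique to Theta (autapomorphy; uninformative for grouping).
III (derived state '1') is shared by Gamma and Theta — a synapomorphy uniting that clade.
Most parsimonious ingroup topology: ((Theta,Gamma),Eta).
The clade {Gamma, Theta} is supported by III: its derived state '1' occurs in exactly those taxa and in no other taxon (including the outgroup).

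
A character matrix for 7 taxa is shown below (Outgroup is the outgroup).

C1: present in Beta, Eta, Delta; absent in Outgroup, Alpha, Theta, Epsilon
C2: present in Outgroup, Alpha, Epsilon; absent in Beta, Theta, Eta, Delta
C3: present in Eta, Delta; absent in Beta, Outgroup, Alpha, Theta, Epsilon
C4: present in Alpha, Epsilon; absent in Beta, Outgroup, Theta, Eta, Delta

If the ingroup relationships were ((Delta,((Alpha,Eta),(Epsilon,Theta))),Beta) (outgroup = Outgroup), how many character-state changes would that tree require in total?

10

Map each character onto ((Delta,((Alpha,Eta),(Epsilon,Theta))),Beta) (rooted by Outgroup) and count the minimum state changes it requires (Fitch parsimony):
C1: 3; C2: 3; C3: 2; C4: 2.
Total tree length = 10.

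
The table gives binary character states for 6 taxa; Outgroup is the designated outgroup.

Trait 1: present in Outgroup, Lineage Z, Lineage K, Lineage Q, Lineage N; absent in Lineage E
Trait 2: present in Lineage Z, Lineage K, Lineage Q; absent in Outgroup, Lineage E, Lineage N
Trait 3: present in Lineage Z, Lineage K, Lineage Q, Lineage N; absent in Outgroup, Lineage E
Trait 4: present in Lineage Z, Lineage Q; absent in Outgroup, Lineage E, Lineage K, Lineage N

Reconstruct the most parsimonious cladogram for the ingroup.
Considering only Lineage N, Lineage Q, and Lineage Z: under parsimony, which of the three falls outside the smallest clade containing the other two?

Character polarity is set by the outgroup: the derived state is whichever differs from the outgroup's state, so for Trait 1 the derived state is 'absent', and for the remaining characters it is 'present'.
Trait 1 (derived state 'absent') is unique to Lineage E (autapomorphy; uninformative for grouping).
Trait 2: derived state 'present' in Lineage K, Lineage Q, and Lineage Z only — synapomorphy for {Lineage K, Lineage Q, Lineage Z}.
Trait 3 (derived state 'present') is shared by Lineage K, Lineage N, Lineage Q, and Lineage Z — a synapomorphy uniting that clade.
Only Lineage Q and Lineage Z show the derived state 'present' for Trait 4, supporting them as a clade.
Most parsimonious ingroup topology: (Lineage E,(((Lineage Z,Lineage Q),Lineage K),Lineage N)).
Lineage Z and Lineage Q share a more recent common ancestor with each other than either does with Lineage N, so Lineage N is the least closely related of the three.

Lineage N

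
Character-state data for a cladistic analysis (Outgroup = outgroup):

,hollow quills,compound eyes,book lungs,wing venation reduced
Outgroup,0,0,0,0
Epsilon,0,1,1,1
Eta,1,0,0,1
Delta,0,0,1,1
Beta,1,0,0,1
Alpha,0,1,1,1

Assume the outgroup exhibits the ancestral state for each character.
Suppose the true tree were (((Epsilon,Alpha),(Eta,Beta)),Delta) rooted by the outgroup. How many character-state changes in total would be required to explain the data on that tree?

Map each character onto (((Epsilon,Alpha),(Eta,Beta)),Delta) (rooted by Outgroup) and count the minimum state changes it requires (Fitch parsimony):
hollow quills: 1; compound eyes: 1; book lungs: 2; wing venation reduced: 1.
Total tree length = 5.

5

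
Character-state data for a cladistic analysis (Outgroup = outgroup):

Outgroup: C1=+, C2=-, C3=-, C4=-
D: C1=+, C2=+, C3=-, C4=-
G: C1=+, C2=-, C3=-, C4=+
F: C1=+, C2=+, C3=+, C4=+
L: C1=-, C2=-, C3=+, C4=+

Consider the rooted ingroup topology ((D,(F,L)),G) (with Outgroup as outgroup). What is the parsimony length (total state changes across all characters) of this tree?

Map each character onto ((D,(F,L)),G) (rooted by Outgroup) and count the minimum state changes it requires (Fitch parsimony):
C1: 1; C2: 2; C3: 1; C4: 2.
Total tree length = 6.

6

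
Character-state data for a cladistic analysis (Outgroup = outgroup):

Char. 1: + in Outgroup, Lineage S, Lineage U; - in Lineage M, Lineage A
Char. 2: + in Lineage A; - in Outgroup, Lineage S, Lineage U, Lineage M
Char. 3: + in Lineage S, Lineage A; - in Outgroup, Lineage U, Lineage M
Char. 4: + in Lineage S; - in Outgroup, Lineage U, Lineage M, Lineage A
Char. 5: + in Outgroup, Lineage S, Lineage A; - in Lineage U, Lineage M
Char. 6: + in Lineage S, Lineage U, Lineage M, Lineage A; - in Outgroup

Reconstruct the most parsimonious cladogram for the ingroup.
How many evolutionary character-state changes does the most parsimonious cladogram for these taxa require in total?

Character polarity is set by the outgroup: the derived state is whichever differs from the outgroup's state, so for Char. 1, Char. 5 the derived state is '-', and for the remaining characters it is '+'.
Char. 1 groups Lineage A and Lineage M, which is incompatible with the clades supported by the remaining characters; treating it as convergent (homoplasy) costs fewer steps than any alternative tree.
Char. 2: derived state '+' in Lineage A only — an autapomorphy, so it tells us nothing about relationships among taxa.
Only Lineage A and Lineage S show the derived state '+' for Char. 3, supporting them as a clade.
Char. 4 (derived state '+') is unique to Lineage S (autapomorphy; uninformative for grouping).
Char. 5 (derived state '-') is shared by Lineage M and Lineage U — a synapomorphy uniting that clade.
All ingroup taxa share the derived state '+' for Char. 6; it defines the ingroup but does not resolve relationships within it.
Most parsimonious ingroup topology: ((Lineage S,Lineage A),(Lineage U,Lineage M)).
Changes per character on this tree: Char. 1: 2; Char. 2: 1; Char. 3: 1; Char. 4: 1; Char. 5: 1; Char. 6: 1.
Total = 7.

7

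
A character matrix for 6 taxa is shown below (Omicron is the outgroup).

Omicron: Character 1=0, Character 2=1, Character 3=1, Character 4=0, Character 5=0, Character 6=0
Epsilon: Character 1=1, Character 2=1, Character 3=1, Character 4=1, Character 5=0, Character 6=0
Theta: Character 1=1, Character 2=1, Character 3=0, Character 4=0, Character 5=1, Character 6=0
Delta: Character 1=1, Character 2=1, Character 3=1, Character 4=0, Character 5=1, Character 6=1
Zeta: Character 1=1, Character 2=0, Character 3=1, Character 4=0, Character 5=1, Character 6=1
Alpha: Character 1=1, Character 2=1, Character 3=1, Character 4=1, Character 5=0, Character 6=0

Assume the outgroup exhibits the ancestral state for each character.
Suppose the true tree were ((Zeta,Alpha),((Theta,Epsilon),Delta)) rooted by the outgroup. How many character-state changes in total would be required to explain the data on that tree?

10

Map each character onto ((Zeta,Alpha),((Theta,Epsilon),Delta)) (rooted by Omicron) and count the minimum state changes it requires (Fitch parsimony):
Character 1: 1; Character 2: 1; Character 3: 1; Character 4: 2; Character 5: 3; Character 6: 2.
Total tree length = 10.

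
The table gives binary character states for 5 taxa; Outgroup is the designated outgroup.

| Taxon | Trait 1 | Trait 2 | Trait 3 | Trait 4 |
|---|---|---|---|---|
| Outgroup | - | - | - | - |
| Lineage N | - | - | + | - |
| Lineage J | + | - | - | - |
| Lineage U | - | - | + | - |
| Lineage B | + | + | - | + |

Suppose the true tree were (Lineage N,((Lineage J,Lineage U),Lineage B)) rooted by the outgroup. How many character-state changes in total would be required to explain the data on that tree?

6

Map each character onto (Lineage N,((Lineage J,Lineage U),Lineage B)) (rooted by Outgroup) and count the minimum state changes it requires (Fitch parsimony):
Trait 1: 2; Trait 2: 1; Trait 3: 2; Trait 4: 1.
Total tree length = 6.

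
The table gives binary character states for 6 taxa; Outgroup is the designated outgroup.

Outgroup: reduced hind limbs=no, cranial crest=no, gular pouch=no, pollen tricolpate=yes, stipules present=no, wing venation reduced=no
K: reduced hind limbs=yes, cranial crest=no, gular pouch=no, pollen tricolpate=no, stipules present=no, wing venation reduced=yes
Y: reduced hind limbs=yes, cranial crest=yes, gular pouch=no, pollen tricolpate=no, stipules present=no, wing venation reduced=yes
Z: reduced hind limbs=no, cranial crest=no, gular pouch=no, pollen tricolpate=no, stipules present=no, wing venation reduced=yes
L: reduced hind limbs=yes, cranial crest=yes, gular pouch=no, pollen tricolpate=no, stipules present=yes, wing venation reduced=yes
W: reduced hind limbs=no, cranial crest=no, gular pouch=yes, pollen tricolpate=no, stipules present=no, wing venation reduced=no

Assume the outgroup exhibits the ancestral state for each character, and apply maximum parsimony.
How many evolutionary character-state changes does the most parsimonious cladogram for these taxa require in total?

Character polarity is set by the outgroup: the derived state is whichever differs from the outgroup's state, so for pollen tricolpate the derived state is 'no', and for the remaining characters it is 'yes'.
reduced hind limbs: derived state 'yes' in K, L, and Y only — synapomorphy for {K, L, Y}.
cranial crest: derived state 'yes' in L and Y only — synapomorphy for {L, Y}.
gular pouch: derived state 'yes' in W only — an autapomorphy, so it tells us nothing about relationships among taxa.
All ingroup taxa share the derived state 'no' for pollen tricolpate; it defines the ingroup but does not resolve relationships within it.
stipules present: derived state 'yes' in L only — an autapomorphy, so it tells us nothing about relationships among taxa.
wing venation reduced: derived state 'yes' in K, L, Y, and Z only — synapomorphy for {K, L, Y, Z}.
Most parsimonious ingroup topology: (((K,(Y,L)),Z),W).
Changes per character on this tree: reduced hind limbs: 1; cranial crest: 1; gular pouch: 1; pollen tricolpate: 1; stipules present: 1; wing venation reduced: 1.
Total = 6.

6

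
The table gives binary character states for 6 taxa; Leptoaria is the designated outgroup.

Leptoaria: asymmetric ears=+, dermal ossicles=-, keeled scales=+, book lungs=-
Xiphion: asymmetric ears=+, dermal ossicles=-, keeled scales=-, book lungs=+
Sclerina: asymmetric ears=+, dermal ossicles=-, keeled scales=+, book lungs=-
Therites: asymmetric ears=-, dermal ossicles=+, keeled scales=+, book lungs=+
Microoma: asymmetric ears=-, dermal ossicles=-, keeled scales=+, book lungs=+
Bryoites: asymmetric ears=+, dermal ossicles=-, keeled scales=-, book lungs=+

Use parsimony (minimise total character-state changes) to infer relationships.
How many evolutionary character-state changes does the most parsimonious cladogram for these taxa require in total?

4

Character polarity is set by the outgroup: the derived state is whichever differs from the outgroup's state, so for asymmetric ears, keeled scales the derived state is '-', and for the remaining characters it is '+'.
asymmetric ears (derived state '-') is shared by Microoma and Therites — a synapomorphy uniting that clade.
dermal ossicles (derived state '+') is unique to Therites (autapomorphy; uninformative for grouping).
keeled scales (derived state '-') is shared by Bryoites and Xiphion — a synapomorphy uniting that clade.
Only Bryoites, Microoma, Therites, and Xiphion show the derived state '+' for book lungs, supporting them as a clade.
Most parsimonious ingroup topology: (((Xiphion,Bryoites),(Therites,Microoma)),Sclerina).
Changes per character on this tree: asymmetric ears: 1; dermal ossicles: 1; keeled scales: 1; book lungs: 1.
Total = 4.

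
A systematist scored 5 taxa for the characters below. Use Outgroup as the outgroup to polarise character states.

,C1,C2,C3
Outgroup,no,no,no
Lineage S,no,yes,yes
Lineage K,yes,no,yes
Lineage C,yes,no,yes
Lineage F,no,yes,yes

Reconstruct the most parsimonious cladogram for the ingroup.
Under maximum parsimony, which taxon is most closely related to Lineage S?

Lineage F

The outgroup has state 'no' for every character, so 'yes' is the derived state throughout.
Only Lineage C and Lineage K show the derived state 'yes' for C1, supporting them as a clade.
C2 (derived state 'yes') is shared by Lineage F and Lineage S — a synapomorphy uniting that clade.
All ingroup taxa share the derived state 'yes' for C3; it defines the ingroup but does not resolve relationships within it.
Most parsimonious ingroup topology: ((Lineage S,Lineage F),(Lineage K,Lineage C)).
Lineage S and Lineage F form a cherry on this tree, so they are sister taxa.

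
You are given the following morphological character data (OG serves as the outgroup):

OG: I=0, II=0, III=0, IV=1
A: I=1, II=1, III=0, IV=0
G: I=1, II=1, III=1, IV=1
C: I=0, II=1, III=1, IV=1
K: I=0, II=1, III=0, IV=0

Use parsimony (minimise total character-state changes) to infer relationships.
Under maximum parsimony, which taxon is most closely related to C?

G

Character polarity is set by the outgroup: the derived state is whichever differs from the outgroup's state, so for IV the derived state is '0', and for the remaining characters it is '1'.
I (state '1') occurs in A and G but conflicts with the nesting implied by the other characters — most parsimoniously interpreted as homoplasy.
II (derived state '1') is shared by all ingroup taxa — unites the whole ingroup.
Only C and G show the derived state '1' for III, supporting them as a clade.
IV: derived state '0' in A and K only — synapomorphy for {A, K}.
Most parsimonious ingroup topology: ((A,K),(C,G)).
C and G form a cherry on this tree, so they are sister taxa.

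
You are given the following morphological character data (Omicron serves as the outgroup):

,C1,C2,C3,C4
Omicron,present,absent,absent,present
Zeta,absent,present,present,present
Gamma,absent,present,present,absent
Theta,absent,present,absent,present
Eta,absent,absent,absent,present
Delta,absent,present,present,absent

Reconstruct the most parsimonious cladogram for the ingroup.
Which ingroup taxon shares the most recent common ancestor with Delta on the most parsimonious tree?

Gamma

Character polarity is set by the outgroup: the derived state is whichever differs from the outgroup's state, so for C1, C4 the derived state is 'absent', and for the remaining characters it is 'present'.
C1 (derived state 'absent') is shared by all ingroup taxa — unites the whole ingroup.
C2: derived state 'present' in Delta, Gamma, Theta, and Zeta only — synapomorphy for {Delta, Gamma, Theta, Zeta}.
C3: derived state 'present' in Delta, Gamma, and Zeta only — synapomorphy for {Delta, Gamma, Zeta}.
C4 (derived state 'absent') is shared by Delta and Gamma — a synapomorphy uniting that clade.
Most parsimonious ingroup topology: (((Zeta,(Gamma,Delta)),Theta),Eta).
Delta and Gamma form a cherry on this tree, so they are sister taxa.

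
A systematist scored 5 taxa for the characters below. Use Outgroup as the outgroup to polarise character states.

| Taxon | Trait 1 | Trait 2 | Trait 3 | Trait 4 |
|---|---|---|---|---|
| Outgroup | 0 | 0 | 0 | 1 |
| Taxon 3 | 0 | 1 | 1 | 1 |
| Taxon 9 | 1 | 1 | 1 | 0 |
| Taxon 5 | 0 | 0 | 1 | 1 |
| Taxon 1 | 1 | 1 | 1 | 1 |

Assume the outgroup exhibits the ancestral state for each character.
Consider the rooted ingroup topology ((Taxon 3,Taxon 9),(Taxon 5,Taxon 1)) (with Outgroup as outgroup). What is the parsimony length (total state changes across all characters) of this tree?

6

Map each character onto ((Taxon 3,Taxon 9),(Taxon 5,Taxon 1)) (rooted by Outgroup) and count the minimum state changes it requires (Fitch parsimony):
Trait 1: 2; Trait 2: 2; Trait 3: 1; Trait 4: 1.
Total tree length = 6.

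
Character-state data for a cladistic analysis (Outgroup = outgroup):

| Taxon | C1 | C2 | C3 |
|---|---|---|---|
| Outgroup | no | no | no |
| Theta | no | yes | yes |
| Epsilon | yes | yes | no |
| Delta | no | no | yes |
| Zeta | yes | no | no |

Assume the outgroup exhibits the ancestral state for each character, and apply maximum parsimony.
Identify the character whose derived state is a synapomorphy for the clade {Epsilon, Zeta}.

C1

The outgroup has state 'no' for every character, so 'yes' is the derived state throughout.
C1: derived state 'yes' in Epsilon and Zeta only — synapomorphy for {Epsilon, Zeta}.
C2 groups Epsilon and Theta, which is incompatible with the clades supported by the remaining characters; treating it as convergent (homoplasy) costs fewer steps than any alternative tree.
C3: derived state 'yes' in Delta and Theta only — synapomorphy for {Delta, Theta}.
Most parsimonious ingroup topology: ((Theta,Delta),(Epsilon,Zeta)).
The clade {Epsilon, Zeta} is supported by C1: its derived state 'yes' occurs in exactly those taxa and in no other taxon (including the outgroup).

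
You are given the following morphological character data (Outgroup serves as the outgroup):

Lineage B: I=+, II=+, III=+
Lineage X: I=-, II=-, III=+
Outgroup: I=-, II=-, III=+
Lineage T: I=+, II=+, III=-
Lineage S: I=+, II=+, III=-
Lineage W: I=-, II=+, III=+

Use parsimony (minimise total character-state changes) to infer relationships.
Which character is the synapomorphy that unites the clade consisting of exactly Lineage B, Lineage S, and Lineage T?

Character polarity is set by the outgroup: the derived state is whichever differs from the outgroup's state, so for III the derived state is '-', and for the remaining characters it is '+'.
Only Lineage B, Lineage S, and Lineage T show the derived state '+' for I, supporting them as a clade.
II: derived state '+' in Lineage B, Lineage S, Lineage T, and Lineage W only — synapomorphy for {Lineage B, Lineage S, Lineage T, Lineage W}.
III: derived state '-' in Lineage S and Lineage T only — synapomorphy for {Lineage S, Lineage T}.
Most parsimonious ingroup topology: (((Lineage B,(Lineage T,Lineage S)),Lineage W),Lineage X).
The clade {Lineage B, Lineage S, Lineage T} is supported by I: its derived state '+' occurs in exactly those taxa and in no other taxon (including the outgroup).

I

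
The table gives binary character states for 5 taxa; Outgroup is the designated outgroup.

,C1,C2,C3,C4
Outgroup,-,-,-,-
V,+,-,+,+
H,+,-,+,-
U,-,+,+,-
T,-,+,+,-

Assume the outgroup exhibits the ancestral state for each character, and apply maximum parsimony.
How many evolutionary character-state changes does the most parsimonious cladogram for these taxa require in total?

4

The outgroup has state '-' for every character, so '+' is the derived state throughout.
Only H and V show the derived state '+' for C1, supporting them as a clade.
C2 (derived state '+') is shared by T and U — a synapomorphy uniting that clade.
C3 (derived state '+') is shared by all ingroup taxa — unites the whole ingroup.
C4: derived state '+' in V only — an autapomorphy, so it tells us nothing about relationships among taxa.
Most parsimonious ingroup topology: ((V,H),(U,T)).
Changes per character on this tree: C1: 1; C2: 1; C3: 1; C4: 1.
Total = 4.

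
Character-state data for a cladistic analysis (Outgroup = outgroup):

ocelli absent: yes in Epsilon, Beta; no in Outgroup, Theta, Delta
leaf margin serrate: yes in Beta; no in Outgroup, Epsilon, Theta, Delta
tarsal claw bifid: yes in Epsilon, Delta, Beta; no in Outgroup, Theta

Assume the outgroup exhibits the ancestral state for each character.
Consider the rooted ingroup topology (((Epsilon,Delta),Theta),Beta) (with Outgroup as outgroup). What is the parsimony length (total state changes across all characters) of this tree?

5

Map each character onto (((Epsilon,Delta),Theta),Beta) (rooted by Outgroup) and count the minimum state changes it requires (Fitch parsimony):
ocelli absent: 2; leaf margin serrate: 1; tarsal claw bifid: 2.
Total tree length = 5.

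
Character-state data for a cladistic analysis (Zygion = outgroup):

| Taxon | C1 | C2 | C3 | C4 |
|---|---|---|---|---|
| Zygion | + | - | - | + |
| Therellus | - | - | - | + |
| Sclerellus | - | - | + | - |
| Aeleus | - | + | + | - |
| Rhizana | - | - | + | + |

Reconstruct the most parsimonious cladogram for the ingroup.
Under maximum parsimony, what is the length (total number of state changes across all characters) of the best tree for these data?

Character polarity is set by the outgroup: the derived state is whichever differs from the outgroup's state, so for C1, C4 the derived state is '-', and for the remaining characters it is '+'.
C1 (derived state '-') is shared by all ingroup taxa — unites the whole ingroup.
C2 (derived state '+') is unique to Aeleus (autapomorphy; uninformative for grouping).
Only Aeleus, Rhizana, and Sclerellus show the derived state '+' for C3, supporting them as a clade.
Only Aeleus and Sclerellus show the derived state '-' for C4, supporting them as a clade.
Most parsimonious ingroup topology: (Therellus,((Sclerellus,Aeleus),Rhizana)).
Changes per character on this tree: C1: 1; C2: 1; C3: 1; C4: 1.
Total = 4.

4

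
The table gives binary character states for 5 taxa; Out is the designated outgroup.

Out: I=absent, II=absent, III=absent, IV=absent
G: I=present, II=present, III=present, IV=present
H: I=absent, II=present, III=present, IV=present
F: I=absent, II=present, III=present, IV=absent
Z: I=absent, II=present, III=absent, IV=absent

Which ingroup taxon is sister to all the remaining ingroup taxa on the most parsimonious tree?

Z

The outgroup has state 'absent' for every character, so 'present' is the derived state throughout.
I: derived state 'present' in G only — an autapomorphy, so it tells us nothing about relationships among taxa.
II (derived state 'present') is shared by all ingroup taxa — unites the whole ingroup.
III: derived state 'present' in F, G, and H only — synapomorphy for {F, G, H}.
Only G and H show the derived state 'present' for IV, supporting them as a clade.
Most parsimonious ingroup topology: (((G,H),F),Z).
Z is sister to the clade containing all other ingroup taxa, so it is the earliest-diverging (most basal) ingroup lineage.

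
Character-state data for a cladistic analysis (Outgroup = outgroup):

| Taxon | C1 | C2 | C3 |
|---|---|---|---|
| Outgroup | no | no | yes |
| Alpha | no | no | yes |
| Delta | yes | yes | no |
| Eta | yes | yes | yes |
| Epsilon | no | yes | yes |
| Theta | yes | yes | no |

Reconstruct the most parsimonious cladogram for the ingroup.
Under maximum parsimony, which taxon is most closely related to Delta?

Character polarity is set by the outgroup: the derived state is whichever differs from the outgroup's state, so for C3 the derived state is 'no', and for the remaining characters it is 'yes'.
C1 (derived state 'yes') is shared by Delta, Eta, and Theta — a synapomorphy uniting that clade.
C2 (derived state 'yes') is shared by Delta, Epsilon, Eta, and Theta — a synapomorphy uniting that clade.
C3 (derived state 'no') is shared by Delta and Theta — a synapomorphy uniting that clade.
Most parsimonious ingroup topology: (Alpha,(((Delta,Theta),Eta),Epsilon)).
Delta and Theta form a cherry on this tree, so they are sister taxa.

Theta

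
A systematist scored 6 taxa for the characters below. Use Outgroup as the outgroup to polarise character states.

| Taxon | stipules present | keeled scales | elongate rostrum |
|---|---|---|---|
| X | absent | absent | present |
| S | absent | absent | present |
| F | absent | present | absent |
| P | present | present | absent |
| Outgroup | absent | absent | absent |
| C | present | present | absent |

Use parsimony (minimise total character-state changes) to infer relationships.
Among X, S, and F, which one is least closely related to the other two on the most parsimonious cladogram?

F

The outgroup has state 'absent' for every character, so 'present' is the derived state throughout.
Only C and P show the derived state 'present' for stipules present, supporting them as a clade.
Only C, F, and P show the derived state 'present' for keeled scales, supporting them as a clade.
elongate rostrum: derived state 'present' in S and X only — synapomorphy for {S, X}.
Most parsimonious ingroup topology: ((F,(P,C)),(S,X)).
S and X share a more recent common ancestor with each other than either does with F, so F is the least closely related of the three.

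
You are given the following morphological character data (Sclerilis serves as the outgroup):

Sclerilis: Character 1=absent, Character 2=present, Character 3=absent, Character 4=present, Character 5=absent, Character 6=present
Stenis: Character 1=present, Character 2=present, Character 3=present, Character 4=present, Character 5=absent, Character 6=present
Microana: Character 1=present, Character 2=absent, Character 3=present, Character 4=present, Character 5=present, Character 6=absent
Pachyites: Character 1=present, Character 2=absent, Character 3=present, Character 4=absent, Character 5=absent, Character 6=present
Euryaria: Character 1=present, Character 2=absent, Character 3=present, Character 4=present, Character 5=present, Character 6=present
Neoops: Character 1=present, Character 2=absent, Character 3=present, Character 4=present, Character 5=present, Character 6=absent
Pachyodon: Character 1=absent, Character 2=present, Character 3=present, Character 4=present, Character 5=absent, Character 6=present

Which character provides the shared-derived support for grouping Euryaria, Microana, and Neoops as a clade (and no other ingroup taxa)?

Character polarity is set by the outgroup: the derived state is whichever differs from the outgroup's state, so for Character 2, Character 4, Character 6 the derived state is 'absent', and for the remaining characters it is 'present'.
Character 1 (derived state 'present') is shared by Euryaria, Microana, Neoops, Pachyites, and Stenis — a synapomorphy uniting that clade.
Character 2 (derived state 'absent') is shared by Euryaria, Microana, Neoops, and Pachyites — a synapomorphy uniting that clade.
All ingroup taxa share the derived state 'present' for Character 3; it defines the ingroup but does not resolve relationships within it.
Character 4: derived state 'absent' in Pachyites only — an autapomorphy, so it tells us nothing about relationships among taxa.
Character 5: derived state 'present' in Euryaria, Microana, and Neoops only — synapomorphy for {Euryaria, Microana, Neoops}.
Only Microana and Neoops show the derived state 'absent' for Character 6, supporting them as a clade.
Most parsimonious ingroup topology: ((Stenis,(((Microana,Neoops),Euryaria),Pachyites)),Pachyodon).
The clade {Euryaria, Microana, Neoops} is supported by Character 5: its derived state 'present' occurs in exactly those taxa and in no other taxon (including the outgroup).

Character 5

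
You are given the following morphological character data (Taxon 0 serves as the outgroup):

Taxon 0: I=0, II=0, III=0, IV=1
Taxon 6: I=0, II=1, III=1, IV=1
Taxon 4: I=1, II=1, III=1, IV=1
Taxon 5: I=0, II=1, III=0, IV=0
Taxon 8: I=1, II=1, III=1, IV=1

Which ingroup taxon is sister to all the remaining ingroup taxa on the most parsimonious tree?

Character polarity is set by the outgroup: the derived state is whichever differs from the outgroup's state, so for IV the derived state is '0', and for the remaining characters it is '1'.
I (derived state '1') is shared by Taxon 4 and Taxon 8 — a synapomorphy uniting that clade.
II (derived state '1') is shared by all ingroup taxa — unites the whole ingroup.
Only Taxon 4, Taxon 6, and Taxon 8 show the derived state '1' for III, supporting them as a clade.
IV (derived state '0') is unique to Taxon 5 (autapomorphy; uninformative for grouping).
Most parsimonious ingroup topology: ((Taxon 6,(Taxon 4,Taxon 8)),Taxon 5).
Taxon 5 is sister to the clade containing all other ingroup taxa, so it is the earliest-diverging (most basal) ingroup lineage.

Taxon 5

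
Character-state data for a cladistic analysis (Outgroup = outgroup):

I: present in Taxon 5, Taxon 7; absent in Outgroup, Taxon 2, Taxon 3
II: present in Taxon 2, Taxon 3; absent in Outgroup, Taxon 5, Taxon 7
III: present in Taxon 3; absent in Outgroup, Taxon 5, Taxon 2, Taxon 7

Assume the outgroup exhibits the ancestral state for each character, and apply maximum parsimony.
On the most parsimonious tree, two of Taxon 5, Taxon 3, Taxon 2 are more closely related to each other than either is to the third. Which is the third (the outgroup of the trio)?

Taxon 5

The outgroup has state 'absent' for every character, so 'present' is the derived state throughout.
Only Taxon 5 and Taxon 7 show the derived state 'present' for I, supporting them as a clade.
II (derived state 'present') is shared by Taxon 2 and Taxon 3 — a synapomorphy uniting that clade.
III: derived state 'present' in Taxon 3 only — an autapomorphy, so it tells us nothing about relationships among taxa.
Most parsimonious ingroup topology: ((Taxon 5,Taxon 7),(Taxon 2,Taxon 3)).
Taxon 2 and Taxon 3 share a more recent common ancestor with each other than either does with Taxon 5, so Taxon 5 is the least closely related of the three.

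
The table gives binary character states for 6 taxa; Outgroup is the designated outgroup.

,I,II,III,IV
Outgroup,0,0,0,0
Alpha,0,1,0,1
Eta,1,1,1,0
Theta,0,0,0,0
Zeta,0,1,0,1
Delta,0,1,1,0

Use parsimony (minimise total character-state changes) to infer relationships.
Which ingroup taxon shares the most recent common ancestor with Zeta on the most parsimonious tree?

The outgroup has state '0' for every character, so '1' is the derived state throughout.
I: derived state '1' in Eta only — an autapomorphy, so it tells us nothing about relationships among taxa.
Only Alpha, Delta, Eta, and Zeta show the derived state '1' for II, supporting them as a clade.
III (derived state '1') is shared by Delta and Eta — a synapomorphy uniting that clade.
IV (derived state '1') is shared by Alpha and Zeta — a synapomorphy uniting that clade.
Most parsimonious ingroup topology: (((Alpha,Zeta),(Eta,Delta)),Theta).
Zeta and Alpha form a cherry on this tree, so they are sister taxa.

Alpha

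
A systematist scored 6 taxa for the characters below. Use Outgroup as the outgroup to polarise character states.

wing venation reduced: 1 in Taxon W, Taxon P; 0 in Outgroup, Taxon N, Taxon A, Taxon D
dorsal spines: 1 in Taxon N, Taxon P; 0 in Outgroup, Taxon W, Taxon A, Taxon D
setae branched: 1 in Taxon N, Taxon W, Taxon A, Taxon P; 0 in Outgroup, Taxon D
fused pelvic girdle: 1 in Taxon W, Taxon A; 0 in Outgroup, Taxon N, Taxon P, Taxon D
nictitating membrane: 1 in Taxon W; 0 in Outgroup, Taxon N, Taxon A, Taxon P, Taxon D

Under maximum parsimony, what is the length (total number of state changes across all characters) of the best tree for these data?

The outgroup has state '0' for every character, so '1' is the derived state throughout.
wing venation reduced (state '1') occurs in Taxon P and Taxon W but conflicts with the nesting implied by the other characters — most parsimoniously interpreted as homoplasy.
dorsal spines: derived state '1' in Taxon N and Taxon P only — synapomorphy for {Taxon N, Taxon P}.
setae branched (derived state '1') is shared by Taxon A, Taxon N, Taxon P, and Taxon W — a synapomorphy uniting that clade.
fused pelvic girdle: derived state '1' in Taxon A and Taxon W only — synapomorphy for {Taxon A, Taxon W}.
nictitating membrane (derived state '1') is unique to Taxon W (autapomorphy; uninformative for grouping).
Most parsimonious ingroup topology: (((Taxon N,Taxon P),(Taxon W,Taxon A)),Taxon D).
Changes per character on this tree: wing venation reduced: 2; dorsal spines: 1; setae branched: 1; fused pelvic girdle: 1; nictitating membrane: 1.
Total = 6.

6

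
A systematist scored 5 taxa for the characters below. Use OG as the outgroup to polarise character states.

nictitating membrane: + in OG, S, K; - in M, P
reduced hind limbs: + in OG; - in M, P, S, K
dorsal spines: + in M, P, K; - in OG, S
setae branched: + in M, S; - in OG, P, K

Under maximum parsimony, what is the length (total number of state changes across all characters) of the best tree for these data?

5

Character polarity is set by the outgroup: the derived state is whichever differs from the outgroup's state, so for nictitating membrane, reduced hind limbs the derived state is '-', and for the remaining characters it is '+'.
Only M and P show the derived state '-' for nictitating membrane, supporting them as a clade.
reduced hind limbs (derived state '-') is shared by all ingroup taxa — unites the whole ingroup.
dorsal spines: derived state '+' in K, M, and P only — synapomorphy for {K, M, P}.
setae branched (state '+') occurs in M and S but conflicts with the nesting implied by the other characters — most parsimoniously interpreted as homoplasy.
Most parsimonious ingroup topology: (((M,P),K),S).
Changes per character on this tree: nictitating membrane: 1; reduced hind limbs: 1; dorsal spines: 1; setae branched: 2.
Total = 5.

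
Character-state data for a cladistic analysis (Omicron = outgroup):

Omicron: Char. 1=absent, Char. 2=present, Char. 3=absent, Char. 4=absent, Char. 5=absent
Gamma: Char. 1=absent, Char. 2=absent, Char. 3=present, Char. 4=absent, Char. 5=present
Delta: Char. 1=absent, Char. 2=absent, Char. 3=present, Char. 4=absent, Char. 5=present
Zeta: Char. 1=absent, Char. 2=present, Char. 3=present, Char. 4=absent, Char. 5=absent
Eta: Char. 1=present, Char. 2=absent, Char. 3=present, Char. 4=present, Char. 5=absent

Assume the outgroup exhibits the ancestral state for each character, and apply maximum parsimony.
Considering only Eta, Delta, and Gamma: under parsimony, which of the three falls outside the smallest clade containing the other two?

Eta

Character polarity is set by the outgroup: the derived state is whichever differs from the outgroup's state, so for Char. 2 the derived state is 'absent', and for the remaining characters it is 'present'.
Char. 1: derived state 'present' in Eta only — an autapomorphy, so it tells us nothing about relationships among taxa.
Char. 2: derived state 'absent' in Delta, Eta, and Gamma only — synapomorphy for {Delta, Eta, Gamma}.
All ingroup taxa share the derived state 'present' for Char. 3; it defines the ingroup but does not resolve relationships within it.
Char. 4: derived state 'present' in Eta only — an autapomorphy, so it tells us nothing about relationships among taxa.
Char. 5 (derived state 'present') is shared by Delta and Gamma — a synapomorphy uniting that clade.
Most parsimonious ingroup topology: (((Gamma,Delta),Eta),Zeta).
Gamma and Delta share a more recent common ancestor with each other than either does with Eta, so Eta is the least closely related of the three.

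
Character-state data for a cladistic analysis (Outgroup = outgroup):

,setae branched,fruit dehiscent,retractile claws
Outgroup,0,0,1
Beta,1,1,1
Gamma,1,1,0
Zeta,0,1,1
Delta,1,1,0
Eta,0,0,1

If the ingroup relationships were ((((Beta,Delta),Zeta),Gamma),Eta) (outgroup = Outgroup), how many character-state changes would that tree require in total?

5

Map each character onto ((((Beta,Delta),Zeta),Gamma),Eta) (rooted by Outgroup) and count the minimum state changes it requires (Fitch parsimony):
setae branched: 2; fruit dehiscent: 1; retractile claws: 2.
Total tree length = 5.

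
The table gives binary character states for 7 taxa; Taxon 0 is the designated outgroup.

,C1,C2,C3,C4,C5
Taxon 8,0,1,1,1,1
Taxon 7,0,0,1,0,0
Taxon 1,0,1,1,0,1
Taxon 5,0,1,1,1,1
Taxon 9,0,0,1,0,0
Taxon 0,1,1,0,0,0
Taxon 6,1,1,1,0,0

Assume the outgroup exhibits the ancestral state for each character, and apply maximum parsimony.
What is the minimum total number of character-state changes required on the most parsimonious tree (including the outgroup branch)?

Character polarity is set by the outgroup: the derived state is whichever differs from the outgroup's state, so for C1, C2 the derived state is '0', and for the remaining characters it is '1'.
Only Taxon 1, Taxon 5, Taxon 7, Taxon 8, and Taxon 9 show the derived state '0' for C1, supporting them as a clade.
Only Taxon 7 and Taxon 9 show the derived state '0' for C2, supporting them as a clade.
All ingroup taxa share the derived state '1' for C3; it defines the ingroup but does not resolve relationships within it.
Only Taxon 5 and Taxon 8 show the derived state '1' for C4, supporting them as a clade.
C5: derived state '1' in Taxon 1, Taxon 5, and Taxon 8 only — synapomorphy for {Taxon 1, Taxon 5, Taxon 8}.
Most parsimonious ingroup topology: (((Taxon 7,Taxon 9),(Taxon 1,(Taxon 5,Taxon 8))),Taxon 6).
Changes per character on this tree: C1: 1; C2: 1; C3: 1; C4: 1; C5: 1.
Total = 5.

5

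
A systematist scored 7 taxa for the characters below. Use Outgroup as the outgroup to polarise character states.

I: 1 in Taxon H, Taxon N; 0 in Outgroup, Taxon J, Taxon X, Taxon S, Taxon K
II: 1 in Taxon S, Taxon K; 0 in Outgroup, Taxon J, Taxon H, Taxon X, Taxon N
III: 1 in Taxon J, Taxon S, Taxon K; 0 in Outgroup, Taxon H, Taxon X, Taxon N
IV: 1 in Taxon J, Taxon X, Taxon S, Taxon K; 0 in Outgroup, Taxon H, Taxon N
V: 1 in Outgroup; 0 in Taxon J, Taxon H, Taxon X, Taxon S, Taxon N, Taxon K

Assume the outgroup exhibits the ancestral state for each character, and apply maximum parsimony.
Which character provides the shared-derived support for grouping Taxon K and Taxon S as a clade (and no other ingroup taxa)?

Character polarity is set by the outgroup: the derived state is whichever differs from the outgroup's state, so for V the derived state is '0', and for the remaining characters it is '1'.
I (derived state '1') is shared by Taxon H and Taxon N — a synapomorphy uniting that clade.
Only Taxon K and Taxon S show the derived state '1' for II, supporting them as a clade.
Only Taxon J, Taxon K, and Taxon S show the derived state '1' for III, supporting them as a clade.
Only Taxon J, Taxon K, Taxon S, and Taxon X show the derived state '1' for IV, supporting them as a clade.
V (derived state '0') is shared by all ingroup taxa — unites the whole ingroup.
Most parsimonious ingroup topology: ((Taxon N,Taxon H),(Taxon X,((Taxon S,Taxon K),Taxon J))).
The clade {Taxon K, Taxon S} is supported by II: its derived state '1' occurs in exactly those taxa and in no other taxon (including the outgroup).

II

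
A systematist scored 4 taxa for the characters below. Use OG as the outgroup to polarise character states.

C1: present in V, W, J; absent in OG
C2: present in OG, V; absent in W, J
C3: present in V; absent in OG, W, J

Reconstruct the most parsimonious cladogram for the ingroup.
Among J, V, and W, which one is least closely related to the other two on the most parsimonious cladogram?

Character polarity is set by the outgroup: the derived state is whichever differs from the outgroup's state, so for C2 the derived state is 'absent', and for the remaining characters it is 'present'.
C1 (derived state 'present') is shared by all ingroup taxa — unites the whole ingroup.
C2 (derived state 'absent') is shared by J and W — a synapomorphy uniting that clade.
C3: derived state 'present' in V only — an autapomorphy, so it tells us nothing about relationships among taxa.
Most parsimonious ingroup topology: (V,(W,J)).
W and J share a more recent common ancestor with each other than either does with V, so V is the least closely related of the three.

V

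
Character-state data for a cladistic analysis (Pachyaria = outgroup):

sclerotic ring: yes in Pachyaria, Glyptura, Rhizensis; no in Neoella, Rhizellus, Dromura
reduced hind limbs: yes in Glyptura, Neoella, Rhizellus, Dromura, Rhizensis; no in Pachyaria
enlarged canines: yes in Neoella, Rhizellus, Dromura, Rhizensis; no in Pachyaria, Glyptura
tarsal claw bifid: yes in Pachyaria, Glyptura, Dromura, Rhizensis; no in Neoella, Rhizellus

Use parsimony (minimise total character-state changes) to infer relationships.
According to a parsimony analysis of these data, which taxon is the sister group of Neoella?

Rhizellus

Character polarity is set by the outgroup: the derived state is whichever differs from the outgroup's state, so for sclerotic ring, tarsal claw bifid the derived state is 'no', and for the remaining characters it is 'yes'.
Only Dromura, Neoella, and Rhizellus show the derived state 'no' for sclerotic ring, supporting them as a clade.
reduced hind limbs (derived state 'yes') is shared by all ingroup taxa — unites the whole ingroup.
Only Dromura, Neoella, Rhizellus, and Rhizensis show the derived state 'yes' for enlarged canines, supporting them as a clade.
Only Neoella and Rhizellus show the derived state 'no' for tarsal claw bifid, supporting them as a clade.
Most parsimonious ingroup topology: (Glyptura,(((Neoella,Rhizellus),Dromura),Rhizensis)).
Neoella and Rhizellus form a cherry on this tree, so they are sister taxa.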